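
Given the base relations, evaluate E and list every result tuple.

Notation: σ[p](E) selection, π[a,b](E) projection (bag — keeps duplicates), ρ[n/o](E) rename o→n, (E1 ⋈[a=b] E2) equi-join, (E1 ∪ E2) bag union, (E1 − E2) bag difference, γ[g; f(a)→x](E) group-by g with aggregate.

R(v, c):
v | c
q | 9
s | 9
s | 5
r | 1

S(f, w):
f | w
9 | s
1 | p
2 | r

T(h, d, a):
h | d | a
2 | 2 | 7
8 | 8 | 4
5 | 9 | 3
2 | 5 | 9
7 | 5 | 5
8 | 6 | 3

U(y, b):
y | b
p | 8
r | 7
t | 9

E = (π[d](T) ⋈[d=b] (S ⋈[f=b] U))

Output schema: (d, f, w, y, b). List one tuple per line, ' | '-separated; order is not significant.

Per-node cardinality:
  T → 6
  π[d](T) → 6
  S → 3
  U → 3
  (S ⋈[f=b] U) → 1
  (π[d](T) ⋈[d=b] (S ⋈[f=b] U)) → 1

== RESULT ==
d | f | w | y | b
9 | 9 | s | t | 9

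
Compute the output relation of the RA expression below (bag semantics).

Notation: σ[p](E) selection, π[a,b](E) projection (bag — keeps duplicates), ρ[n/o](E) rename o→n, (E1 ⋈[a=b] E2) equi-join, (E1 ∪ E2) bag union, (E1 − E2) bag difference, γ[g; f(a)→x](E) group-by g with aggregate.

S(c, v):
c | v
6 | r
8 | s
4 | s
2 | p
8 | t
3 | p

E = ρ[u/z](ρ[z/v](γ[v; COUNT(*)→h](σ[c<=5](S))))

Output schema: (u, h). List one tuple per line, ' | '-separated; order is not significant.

Stepwise |·|:
  S → 6
  σ[c<=5](S) → 3
  γ[v; COUNT(*)→h](σ[c<=5](S)) → 2
  ρ[z/v](γ[v; COUNT(*)→h](σ[c<=5](S))) → 2
  ρ[u/z](ρ[z/v](γ[v; COUNT(*)→h](σ[c<=5](S)))) → 2

== RESULT ==
u | h
p | 2
s | 1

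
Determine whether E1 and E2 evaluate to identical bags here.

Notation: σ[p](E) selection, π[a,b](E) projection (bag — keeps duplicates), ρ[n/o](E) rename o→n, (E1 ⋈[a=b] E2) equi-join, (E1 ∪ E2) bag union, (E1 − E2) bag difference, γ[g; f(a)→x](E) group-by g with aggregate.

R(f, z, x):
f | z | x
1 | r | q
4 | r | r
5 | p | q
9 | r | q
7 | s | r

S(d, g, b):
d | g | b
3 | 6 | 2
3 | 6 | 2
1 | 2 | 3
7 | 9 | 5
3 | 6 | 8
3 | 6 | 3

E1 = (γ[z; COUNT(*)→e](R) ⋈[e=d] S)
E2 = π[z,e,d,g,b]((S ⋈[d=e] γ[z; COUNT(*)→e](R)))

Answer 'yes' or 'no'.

E1 stepwise |·|:
  R → 5
  γ[z; COUNT(*)→e](R) → 3
  S → 6
  (γ[z; COUNT(*)→e](R) ⋈[e=d] S) → 6
E2 stepwise |·|:
  S → 6
  R → 5
  γ[z; COUNT(*)→e](R) → 3
  (S ⋈[d=e] γ[z; COUNT(*)→e](R)) → 6
  π[z,e,d,g,b]((S ⋈[d=e] γ[z; COUNT(*)→e](R))) → 6

E1 and E2 produce the same multiset:
z | e | d | g | b
p | 1 | 1 | 2 | 3
r | 3 | 3 | 6 | 2
r | 3 | 3 | 6 | 2
r | 3 | 3 | 6 | 3
r | 3 | 3 | 6 | 8
s | 1 | 1 | 2 | 3

yes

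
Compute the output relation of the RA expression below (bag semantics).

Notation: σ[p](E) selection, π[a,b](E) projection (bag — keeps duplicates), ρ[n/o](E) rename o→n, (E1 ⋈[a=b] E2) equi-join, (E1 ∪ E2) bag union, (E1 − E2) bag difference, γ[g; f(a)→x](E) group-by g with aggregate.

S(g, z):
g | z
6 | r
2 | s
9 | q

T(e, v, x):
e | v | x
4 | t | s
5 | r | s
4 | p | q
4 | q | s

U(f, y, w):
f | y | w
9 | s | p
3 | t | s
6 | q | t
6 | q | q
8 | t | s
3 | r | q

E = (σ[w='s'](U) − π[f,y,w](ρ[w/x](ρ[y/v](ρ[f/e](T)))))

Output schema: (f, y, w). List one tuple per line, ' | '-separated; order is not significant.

Subexpression sizes:
  U → 6
  σ[w='s'](U) → 2
  T → 4
  ρ[f/e](T) → 4
  ρ[y/v](ρ[f/e](T)) → 4
  ρ[w/x](ρ[y/v](ρ[f/e](T))) → 4
  π[f,y,w](ρ[w/x](ρ[y/v](ρ[f/e](T)))) → 4
  (σ[w='s'](U) − π[f,y,w](ρ[w/x](ρ[y/v](ρ[f/e](T))))) → 2

== RESULT ==
f | y | w
3 | t | s
8 | t | s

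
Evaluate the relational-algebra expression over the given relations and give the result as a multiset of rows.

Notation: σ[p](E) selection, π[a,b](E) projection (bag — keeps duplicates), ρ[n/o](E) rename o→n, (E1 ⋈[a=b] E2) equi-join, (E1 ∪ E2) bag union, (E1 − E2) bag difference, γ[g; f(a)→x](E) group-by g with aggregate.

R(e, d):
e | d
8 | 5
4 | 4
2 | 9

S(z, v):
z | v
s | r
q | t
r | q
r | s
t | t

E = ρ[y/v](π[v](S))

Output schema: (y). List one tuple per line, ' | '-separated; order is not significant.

Per-node cardinality:
  S → 5
  π[v](S) → 5
  ρ[y/v](π[v](S)) → 5

== RESULT ==
y
q
r
s
t
t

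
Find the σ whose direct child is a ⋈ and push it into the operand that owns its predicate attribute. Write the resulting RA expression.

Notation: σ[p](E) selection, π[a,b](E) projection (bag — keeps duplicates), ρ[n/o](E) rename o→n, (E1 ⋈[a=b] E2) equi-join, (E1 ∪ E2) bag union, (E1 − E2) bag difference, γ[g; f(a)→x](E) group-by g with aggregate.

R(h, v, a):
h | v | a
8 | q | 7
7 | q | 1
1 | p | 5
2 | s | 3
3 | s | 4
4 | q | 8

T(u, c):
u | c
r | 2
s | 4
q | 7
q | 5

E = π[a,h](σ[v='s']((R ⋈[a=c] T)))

σ filters on v, owned by the left side.
E' = π[a,h]((σ[v='s'](R) ⋈[a=c] T))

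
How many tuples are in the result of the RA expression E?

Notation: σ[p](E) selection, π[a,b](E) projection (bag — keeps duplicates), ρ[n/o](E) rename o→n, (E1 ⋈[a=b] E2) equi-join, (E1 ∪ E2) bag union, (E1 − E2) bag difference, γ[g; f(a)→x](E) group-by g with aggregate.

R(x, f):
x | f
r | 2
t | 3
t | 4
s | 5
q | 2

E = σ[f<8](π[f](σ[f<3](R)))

Row counts bottom-up:
  R → 5
  σ[f<3](R) → 2
  π[f](σ[f<3](R)) → 2
  σ[f<8](π[f](σ[f<3](R))) → 2

|E| = 2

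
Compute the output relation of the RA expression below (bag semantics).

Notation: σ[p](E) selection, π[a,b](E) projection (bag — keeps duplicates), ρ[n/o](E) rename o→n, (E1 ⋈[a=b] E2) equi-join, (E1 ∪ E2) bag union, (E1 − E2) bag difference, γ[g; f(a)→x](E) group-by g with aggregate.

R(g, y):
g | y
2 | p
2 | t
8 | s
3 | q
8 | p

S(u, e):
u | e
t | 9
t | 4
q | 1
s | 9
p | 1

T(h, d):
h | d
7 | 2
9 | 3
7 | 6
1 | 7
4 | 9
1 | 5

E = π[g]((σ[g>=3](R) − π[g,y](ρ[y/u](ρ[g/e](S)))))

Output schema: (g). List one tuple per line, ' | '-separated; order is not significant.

Row counts bottom-up:
  R → 5
  σ[g>=3](R) → 3
  S → 5
  ρ[g/e](S) → 5
  ρ[y/u](ρ[g/e](S)) → 5
  π[g,y](ρ[y/u](ρ[g/e](S))) → 5
  (σ[g>=3](R) − π[g,y](ρ[y/u](ρ[g/e](S)))) → 3
  π[g]((σ[g>=3](R) − π[g,y](ρ[y/u](ρ[g/e](S))))) → 3

== RESULT ==
g
3
8
8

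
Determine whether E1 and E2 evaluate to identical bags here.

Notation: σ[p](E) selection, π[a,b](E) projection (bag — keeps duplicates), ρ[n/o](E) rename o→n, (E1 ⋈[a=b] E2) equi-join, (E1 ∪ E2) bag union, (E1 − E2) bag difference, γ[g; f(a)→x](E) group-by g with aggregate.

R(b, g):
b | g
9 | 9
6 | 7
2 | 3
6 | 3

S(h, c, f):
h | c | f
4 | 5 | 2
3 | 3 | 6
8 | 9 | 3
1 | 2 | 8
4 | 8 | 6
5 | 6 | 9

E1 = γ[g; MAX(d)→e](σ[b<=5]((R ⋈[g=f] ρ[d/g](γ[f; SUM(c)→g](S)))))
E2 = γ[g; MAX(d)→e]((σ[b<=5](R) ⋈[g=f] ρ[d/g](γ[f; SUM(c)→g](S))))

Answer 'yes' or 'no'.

E1 row counts bottom-up:
  R → 4
  S → 6
  γ[f; SUM(c)→g](S) → 5
  ρ[d/g](γ[f; SUM(c)→g](S)) → 5
  (R ⋈[g=f] ρ[d/g](γ[f; SUM(c)→g](S))) → 3
  σ[b<=5]((R ⋈[g=f] ρ[d/g](γ[f; SUM(c)→g](S)))) → 1
  γ[g; MAX(d)→e](σ[b<=5]((R ⋈[g=f] ρ[d/g](γ[f; SUM(c)→g](S))))) → 1
E2 row counts bottom-up:
  R → 4
  σ[b<=5](R) → 1
  S → 6
  γ[f; SUM(c)→g](S) → 5
  ρ[d/g](γ[f; SUM(c)→g](S)) → 5
  (σ[b<=5](R) ⋈[g=f] ρ[d/g](γ[f; SUM(c)→g](S))) → 1
  γ[g; MAX(d)→e]((σ[b<=5](R) ⋈[g=f] ρ[d/g](γ[f; SUM(c)→g](S)))) → 1

E1 and E2 produce the same multiset:
g | e
3 | 9

yes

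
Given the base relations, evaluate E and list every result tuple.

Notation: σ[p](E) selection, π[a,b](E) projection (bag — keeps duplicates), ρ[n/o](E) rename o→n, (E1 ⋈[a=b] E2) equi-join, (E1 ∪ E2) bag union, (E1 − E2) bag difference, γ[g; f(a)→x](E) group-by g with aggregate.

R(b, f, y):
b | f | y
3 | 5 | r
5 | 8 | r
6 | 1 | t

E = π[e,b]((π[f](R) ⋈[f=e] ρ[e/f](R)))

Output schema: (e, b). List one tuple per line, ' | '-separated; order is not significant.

Stepwise |·|:
  R → 3
  π[f](R) → 3
  R → 3
  ρ[e/f](R) → 3
  (π[f](R) ⋈[f=e] ρ[e/f](R)) → 3
  π[e,b]((π[f](R) ⋈[f=e] ρ[e/f](R))) → 3

== RESULT ==
e | b
1 | 6
5 | 3
8 | 5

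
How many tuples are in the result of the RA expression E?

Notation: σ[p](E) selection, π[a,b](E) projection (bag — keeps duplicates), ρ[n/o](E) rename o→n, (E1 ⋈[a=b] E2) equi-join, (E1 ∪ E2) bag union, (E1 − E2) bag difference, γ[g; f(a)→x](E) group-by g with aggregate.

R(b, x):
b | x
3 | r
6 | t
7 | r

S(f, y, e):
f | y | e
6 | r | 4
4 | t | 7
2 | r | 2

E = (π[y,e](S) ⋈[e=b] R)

Stepwise |·|:
  S → 3
  π[y,e](S) → 3
  R → 3
  (π[y,e](S) ⋈[e=b] R) → 1

|E| = 1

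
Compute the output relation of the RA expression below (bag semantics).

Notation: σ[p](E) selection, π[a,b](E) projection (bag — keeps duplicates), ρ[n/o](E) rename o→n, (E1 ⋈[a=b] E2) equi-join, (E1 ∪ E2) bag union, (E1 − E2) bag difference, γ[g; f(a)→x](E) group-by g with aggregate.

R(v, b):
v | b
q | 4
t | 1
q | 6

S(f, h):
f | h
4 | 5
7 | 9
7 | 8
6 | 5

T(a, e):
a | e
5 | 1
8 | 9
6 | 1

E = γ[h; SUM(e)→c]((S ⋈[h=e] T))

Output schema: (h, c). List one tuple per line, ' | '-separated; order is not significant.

Per-node cardinality:
  S → 4
  T → 3
  (S ⋈[h=e] T) → 1
  γ[h; SUM(e)→c]((S ⋈[h=e] T)) → 1

== RESULT ==
h | c
9 | 9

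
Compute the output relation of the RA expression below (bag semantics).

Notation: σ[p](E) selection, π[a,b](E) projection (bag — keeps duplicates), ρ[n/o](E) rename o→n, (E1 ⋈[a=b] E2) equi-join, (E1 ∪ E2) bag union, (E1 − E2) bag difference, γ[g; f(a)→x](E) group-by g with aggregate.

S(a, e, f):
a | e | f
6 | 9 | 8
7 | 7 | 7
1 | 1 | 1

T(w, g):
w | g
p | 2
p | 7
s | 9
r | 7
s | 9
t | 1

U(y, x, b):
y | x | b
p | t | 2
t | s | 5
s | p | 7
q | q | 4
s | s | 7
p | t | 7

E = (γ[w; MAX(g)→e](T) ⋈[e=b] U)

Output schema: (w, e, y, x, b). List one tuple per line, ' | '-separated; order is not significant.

Subexpression sizes:
  T → 6
  γ[w; MAX(g)→e](T) → 4
  U → 6
  (γ[w; MAX(g)→e](T) ⋈[e=b] U) → 6

== RESULT ==
w | e | y | x | b
p | 7 | p | t | 7
p | 7 | s | p | 7
p | 7 | s | s | 7
r | 7 | p | t | 7
r | 7 | s | p | 7
r | 7 | s | s | 7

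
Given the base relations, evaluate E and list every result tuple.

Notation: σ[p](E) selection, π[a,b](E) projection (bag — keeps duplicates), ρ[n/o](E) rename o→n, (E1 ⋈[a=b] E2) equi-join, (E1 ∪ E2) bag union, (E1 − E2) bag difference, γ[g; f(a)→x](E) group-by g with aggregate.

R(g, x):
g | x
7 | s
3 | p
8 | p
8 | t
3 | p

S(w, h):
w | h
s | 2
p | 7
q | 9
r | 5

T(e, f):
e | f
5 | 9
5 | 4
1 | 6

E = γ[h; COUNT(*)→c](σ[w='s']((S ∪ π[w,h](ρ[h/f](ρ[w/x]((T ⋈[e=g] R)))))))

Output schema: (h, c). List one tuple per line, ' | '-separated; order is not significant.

Subexpression sizes:
  S → 4
  T → 3
  R → 5
  (T ⋈[e=g] R) → 0
  ρ[w/x]((T ⋈[e=g] R)) → 0
  ρ[h/f](ρ[w/x]((T ⋈[e=g] R))) → 0
  π[w,h](ρ[h/f](ρ[w/x]((T ⋈[e=g] R)))) → 0
  (S ∪ π[w,h](ρ[h/f](ρ[w/x]((T ⋈[e=g] R))))) → 4
  σ[w='s']((S ∪ π[w,h](ρ[h/f](ρ[w/x]((T ⋈[e=g] R)))))) → 1
  γ[h; COUNT(*)→c](σ[w='s']((S ∪ π[w,h](ρ[h/f](ρ[w/x]((T ⋈[e=g] R))))))) → 1

== RESULT ==
h | c
2 | 1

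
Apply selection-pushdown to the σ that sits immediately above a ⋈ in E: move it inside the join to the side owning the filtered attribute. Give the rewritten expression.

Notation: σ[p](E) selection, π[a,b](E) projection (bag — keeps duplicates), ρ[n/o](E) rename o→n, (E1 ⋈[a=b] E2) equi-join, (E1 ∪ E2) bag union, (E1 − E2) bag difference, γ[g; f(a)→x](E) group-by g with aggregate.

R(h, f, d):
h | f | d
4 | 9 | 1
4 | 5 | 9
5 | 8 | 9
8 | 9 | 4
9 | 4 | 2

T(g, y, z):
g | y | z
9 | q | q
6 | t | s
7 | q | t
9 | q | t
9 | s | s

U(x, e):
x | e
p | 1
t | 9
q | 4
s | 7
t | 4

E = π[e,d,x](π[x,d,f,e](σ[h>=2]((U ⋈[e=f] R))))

σ filters on h, owned by the right side.
E' = π[e,d,x](π[x,d,f,e]((U ⋈[e=f] σ[h>=2](R))))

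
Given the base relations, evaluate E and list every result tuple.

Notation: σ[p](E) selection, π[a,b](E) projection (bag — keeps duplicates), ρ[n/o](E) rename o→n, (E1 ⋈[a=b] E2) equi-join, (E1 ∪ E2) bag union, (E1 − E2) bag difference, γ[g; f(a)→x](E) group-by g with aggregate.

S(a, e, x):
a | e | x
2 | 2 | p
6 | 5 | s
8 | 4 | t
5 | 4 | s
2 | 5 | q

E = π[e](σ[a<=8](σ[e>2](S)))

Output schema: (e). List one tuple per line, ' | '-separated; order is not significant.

Stepwise |·|:
  S → 5
  σ[e>2](S) → 4
  σ[a<=8](σ[e>2](S)) → 4
  π[e](σ[a<=8](σ[e>2](S))) → 4

== RESULT ==
e
4
4
5
5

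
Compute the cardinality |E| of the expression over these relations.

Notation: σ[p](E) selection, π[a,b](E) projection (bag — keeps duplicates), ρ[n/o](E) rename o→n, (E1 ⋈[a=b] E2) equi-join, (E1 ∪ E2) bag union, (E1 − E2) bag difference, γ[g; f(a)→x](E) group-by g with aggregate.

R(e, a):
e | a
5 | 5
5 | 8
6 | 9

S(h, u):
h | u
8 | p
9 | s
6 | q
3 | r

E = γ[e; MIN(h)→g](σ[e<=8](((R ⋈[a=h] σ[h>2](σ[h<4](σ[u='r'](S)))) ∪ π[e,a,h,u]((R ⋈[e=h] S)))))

Row counts bottom-up:
  R → 3
  S → 4
  σ[u='r'](S) → 1
  σ[h<4](σ[u='r'](S)) → 1
  σ[h>2](σ[h<4](σ[u='r'](S))) → 1
  (R ⋈[a=h] σ[h>2](σ[h<4](σ[u='r'](S)))) → 0
  R → 3
  S → 4
  (R ⋈[e=h] S) → 1
  π[e,a,h,u]((R ⋈[e=h] S)) → 1
  ((R ⋈[a=h] σ[h>2](σ[h<4](σ[u='r'](S)))) ∪ π[e,a,h,u]((R ⋈[e=h] S))) → 1
  σ[e<=8](((R ⋈[a=h] σ[h>2](σ[h<4](σ[u='r'](S)))) ∪ π[e,a,h,u]((R ⋈[e=h] S)))) → 1
  γ[e; MIN(h)→g](σ[e<=8](((R ⋈[a=h] σ[h>2](σ[h<4](σ[u='r'](S)))) ∪ π[e,a,h,u]((R ⋈[e=h] S))))) → 1

|E| = 1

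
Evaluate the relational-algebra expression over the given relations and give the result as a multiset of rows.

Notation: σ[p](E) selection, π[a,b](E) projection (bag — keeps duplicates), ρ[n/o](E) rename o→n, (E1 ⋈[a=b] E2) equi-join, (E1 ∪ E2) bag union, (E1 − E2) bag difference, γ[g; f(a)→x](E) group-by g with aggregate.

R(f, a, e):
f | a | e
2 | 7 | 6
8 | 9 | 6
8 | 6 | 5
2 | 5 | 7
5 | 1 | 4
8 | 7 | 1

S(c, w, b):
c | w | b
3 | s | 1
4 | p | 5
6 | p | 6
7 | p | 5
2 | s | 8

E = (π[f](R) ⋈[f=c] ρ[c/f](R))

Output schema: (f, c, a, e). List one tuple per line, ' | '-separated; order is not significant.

Per-node cardinality:
  R → 6
  π[f](R) → 6
  R → 6
  ρ[c/f](R) → 6
  (π[f](R) ⋈[f=c] ρ[c/f](R)) → 14

== RESULT ==
f | c | a | e
2 | 2 | 5 | 7
2 | 2 | 5 | 7
2 | 2 | 7 | 6
2 | 2 | 7 | 6
5 | 5 | 1 | 4
8 | 8 | 6 | 5
8 | 8 | 6 | 5
8 | 8 | 6 | 5
8 | 8 | 7 | 1
8 | 8 | 7 | 1
8 | 8 | 7 | 1
8 | 8 | 9 | 6
8 | 8 | 9 | 6
8 | 8 | 9 | 6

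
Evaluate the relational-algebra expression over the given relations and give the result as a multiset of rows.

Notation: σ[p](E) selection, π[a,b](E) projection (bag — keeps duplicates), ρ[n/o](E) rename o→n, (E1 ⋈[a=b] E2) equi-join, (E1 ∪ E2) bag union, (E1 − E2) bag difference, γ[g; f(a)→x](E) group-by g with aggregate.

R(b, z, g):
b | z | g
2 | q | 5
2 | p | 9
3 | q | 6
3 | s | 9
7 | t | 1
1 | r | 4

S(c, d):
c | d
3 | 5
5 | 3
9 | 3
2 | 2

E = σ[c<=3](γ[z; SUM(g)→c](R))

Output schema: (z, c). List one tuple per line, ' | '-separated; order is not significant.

Subexpression sizes:
  R → 6
  γ[z; SUM(g)→c](R) → 5
  σ[c<=3](γ[z; SUM(g)→c](R)) → 1

== RESULT ==
z | c
t | 1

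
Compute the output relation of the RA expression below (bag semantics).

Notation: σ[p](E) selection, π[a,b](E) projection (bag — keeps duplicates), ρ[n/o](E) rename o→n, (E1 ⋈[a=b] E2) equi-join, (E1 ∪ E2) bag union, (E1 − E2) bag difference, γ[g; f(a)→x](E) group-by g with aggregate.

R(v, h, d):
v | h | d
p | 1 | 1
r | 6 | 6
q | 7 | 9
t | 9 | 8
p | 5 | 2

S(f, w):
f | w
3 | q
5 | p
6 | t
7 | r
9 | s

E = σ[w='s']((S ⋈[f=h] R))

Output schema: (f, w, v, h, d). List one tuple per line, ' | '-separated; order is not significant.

Row counts bottom-up:
  S → 5
  R → 5
  (S ⋈[f=h] R) → 4
  σ[w='s']((S ⋈[f=h] R)) → 1

== RESULT ==
f | w | v | h | d
9 | s | t | 9 | 8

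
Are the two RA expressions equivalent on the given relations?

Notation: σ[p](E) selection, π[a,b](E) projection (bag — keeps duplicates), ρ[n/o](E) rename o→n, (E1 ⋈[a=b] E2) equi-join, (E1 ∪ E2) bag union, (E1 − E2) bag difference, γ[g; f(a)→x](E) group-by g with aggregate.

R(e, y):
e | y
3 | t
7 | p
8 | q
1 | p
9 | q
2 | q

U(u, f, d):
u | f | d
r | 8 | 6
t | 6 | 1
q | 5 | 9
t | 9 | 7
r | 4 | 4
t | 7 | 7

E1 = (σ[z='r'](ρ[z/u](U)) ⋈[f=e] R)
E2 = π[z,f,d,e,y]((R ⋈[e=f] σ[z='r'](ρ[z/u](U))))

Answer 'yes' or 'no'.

E1 per-node cardinality:
  U → 6
  ρ[z/u](U) → 6
  σ[z='r'](ρ[z/u](U)) → 2
  R → 6
  (σ[z='r'](ρ[z/u](U)) ⋈[f=e] R) → 1
E2 per-node cardinality:
  R → 6
  U → 6
  ρ[z/u](U) → 6
  σ[z='r'](ρ[z/u](U)) → 2
  (R ⋈[e=f] σ[z='r'](ρ[z/u](U))) → 1
  π[z,f,d,e,y]((R ⋈[e=f] σ[z='r'](ρ[z/u](U)))) → 1

E1 and E2 produce the same multiset:
z | f | d | e | y
r | 8 | 6 | 8 | q

yes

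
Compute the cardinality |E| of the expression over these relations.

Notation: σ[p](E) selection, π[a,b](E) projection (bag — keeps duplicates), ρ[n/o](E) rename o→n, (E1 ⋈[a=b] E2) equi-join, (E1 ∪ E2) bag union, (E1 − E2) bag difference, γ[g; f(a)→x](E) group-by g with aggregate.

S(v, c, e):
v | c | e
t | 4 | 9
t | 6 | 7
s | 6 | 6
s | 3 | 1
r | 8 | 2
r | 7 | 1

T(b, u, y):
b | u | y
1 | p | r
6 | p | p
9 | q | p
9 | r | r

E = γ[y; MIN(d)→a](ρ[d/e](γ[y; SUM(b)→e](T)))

Subexpression sizes:
  T → 4
  γ[y; SUM(b)→e](T) → 2
  ρ[d/e](γ[y; SUM(b)→e](T)) → 2
  γ[y; MIN(d)→a](ρ[d/e](γ[y; SUM(b)→e](T))) → 2

|E| = 2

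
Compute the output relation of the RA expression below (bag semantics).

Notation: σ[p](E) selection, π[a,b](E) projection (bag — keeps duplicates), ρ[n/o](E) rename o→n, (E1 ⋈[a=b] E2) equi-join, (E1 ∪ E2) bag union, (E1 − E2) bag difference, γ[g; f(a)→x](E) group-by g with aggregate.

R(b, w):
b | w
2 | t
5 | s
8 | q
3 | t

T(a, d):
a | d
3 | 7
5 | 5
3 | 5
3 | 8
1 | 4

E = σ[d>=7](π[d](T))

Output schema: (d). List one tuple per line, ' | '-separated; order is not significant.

Subexpression sizes:
  T → 5
  π[d](T) → 5
  σ[d>=7](π[d](T)) → 2

== RESULT ==
d
7
8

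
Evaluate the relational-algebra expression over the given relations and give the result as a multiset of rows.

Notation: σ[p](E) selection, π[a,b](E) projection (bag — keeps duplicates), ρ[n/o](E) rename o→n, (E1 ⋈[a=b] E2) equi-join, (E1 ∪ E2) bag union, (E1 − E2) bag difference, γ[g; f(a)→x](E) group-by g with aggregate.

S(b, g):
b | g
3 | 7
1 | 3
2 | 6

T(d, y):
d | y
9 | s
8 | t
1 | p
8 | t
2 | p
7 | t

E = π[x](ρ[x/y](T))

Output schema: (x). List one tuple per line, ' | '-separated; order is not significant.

Stepwise |·|:
  T → 6
  ρ[x/y](T) → 6
  π[x](ρ[x/y](T)) → 6

== RESULT ==
x
p
p
s
t
t
t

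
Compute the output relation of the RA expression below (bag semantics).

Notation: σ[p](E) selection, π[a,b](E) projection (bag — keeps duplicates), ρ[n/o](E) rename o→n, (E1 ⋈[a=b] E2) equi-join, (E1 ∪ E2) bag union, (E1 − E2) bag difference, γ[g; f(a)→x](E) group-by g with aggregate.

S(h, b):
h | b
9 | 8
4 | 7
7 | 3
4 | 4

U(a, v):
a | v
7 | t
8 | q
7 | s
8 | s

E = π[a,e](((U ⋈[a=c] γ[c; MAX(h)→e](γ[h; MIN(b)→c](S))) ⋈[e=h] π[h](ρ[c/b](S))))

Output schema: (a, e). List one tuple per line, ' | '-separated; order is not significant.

Row counts bottom-up:
  U → 4
  S → 4
  γ[h; MIN(b)→c](S) → 3
  γ[c; MAX(h)→e](γ[h; MIN(b)→c](S)) → 3
  (U ⋈[a=c] γ[c; MAX(h)→e](γ[h; MIN(b)→c](S))) → 2
  S → 4
  ρ[c/b](S) → 4
  π[h](ρ[c/b](S)) → 4
  ((U ⋈[a=c] γ[c; MAX(h)→e](γ[h; MIN(b)→c](S))) ⋈[e=h] π[h](ρ[c/b](S))) → 2
  π[a,e](((U ⋈[a=c] γ[c; MAX(h)→e](γ[h; MIN(b)→c](S))) ⋈[e=h] π[h](ρ[c/b](S)))) → 2

== RESULT ==
a | e
8 | 9
8 | 9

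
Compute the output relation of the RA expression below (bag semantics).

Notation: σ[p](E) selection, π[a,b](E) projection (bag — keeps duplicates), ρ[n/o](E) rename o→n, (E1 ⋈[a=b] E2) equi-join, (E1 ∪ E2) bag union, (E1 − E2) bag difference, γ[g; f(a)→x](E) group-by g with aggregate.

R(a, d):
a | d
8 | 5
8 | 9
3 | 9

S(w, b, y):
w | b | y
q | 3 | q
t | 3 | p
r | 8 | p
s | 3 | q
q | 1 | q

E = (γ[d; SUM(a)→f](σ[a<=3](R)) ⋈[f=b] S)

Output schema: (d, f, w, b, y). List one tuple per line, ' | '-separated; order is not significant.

Per-node cardinality:
  R → 3
  σ[a<=3](R) → 1
  γ[d; SUM(a)→f](σ[a<=3](R)) → 1
  S → 5
  (γ[d; SUM(a)→f](σ[a<=3](R)) ⋈[f=b] S) → 3

== RESULT ==
d | f | w | b | y
9 | 3 | q | 3 | q
9 | 3 | s | 3 | q
9 | 3 | t | 3 | p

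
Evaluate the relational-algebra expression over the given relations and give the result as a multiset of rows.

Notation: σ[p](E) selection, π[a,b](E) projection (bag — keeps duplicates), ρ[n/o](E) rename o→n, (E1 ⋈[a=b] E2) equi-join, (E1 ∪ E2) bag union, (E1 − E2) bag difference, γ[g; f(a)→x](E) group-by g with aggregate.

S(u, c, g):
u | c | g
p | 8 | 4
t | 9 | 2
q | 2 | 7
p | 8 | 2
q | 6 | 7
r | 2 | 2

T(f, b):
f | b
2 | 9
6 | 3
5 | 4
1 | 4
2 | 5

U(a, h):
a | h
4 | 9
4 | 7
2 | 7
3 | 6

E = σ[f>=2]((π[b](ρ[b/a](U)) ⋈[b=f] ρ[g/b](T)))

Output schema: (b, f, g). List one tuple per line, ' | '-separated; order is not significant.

Per-node cardinality:
  U → 4
  ρ[b/a](U) → 4
  π[b](ρ[b/a](U)) → 4
  T → 5
  ρ[g/b](T) → 5
  (π[b](ρ[b/a](U)) ⋈[b=f] ρ[g/b](T)) → 2
  σ[f>=2]((π[b](ρ[b/a](U)) ⋈[b=f] ρ[g/b](T))) → 2

== RESULT ==
b | f | g
2 | 2 | 5
2 | 2 | 9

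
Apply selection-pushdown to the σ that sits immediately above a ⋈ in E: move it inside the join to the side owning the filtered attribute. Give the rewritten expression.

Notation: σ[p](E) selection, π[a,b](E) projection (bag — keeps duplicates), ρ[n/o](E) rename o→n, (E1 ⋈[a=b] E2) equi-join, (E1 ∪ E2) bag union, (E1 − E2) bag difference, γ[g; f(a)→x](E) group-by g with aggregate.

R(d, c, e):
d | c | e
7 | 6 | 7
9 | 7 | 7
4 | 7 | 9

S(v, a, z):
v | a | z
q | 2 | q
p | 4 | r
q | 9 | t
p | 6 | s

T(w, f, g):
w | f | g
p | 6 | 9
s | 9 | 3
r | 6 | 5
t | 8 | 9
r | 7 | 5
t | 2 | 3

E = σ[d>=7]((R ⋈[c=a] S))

σ filters on d, owned by the left side.
E' = (σ[d>=7](R) ⋈[c=a] S)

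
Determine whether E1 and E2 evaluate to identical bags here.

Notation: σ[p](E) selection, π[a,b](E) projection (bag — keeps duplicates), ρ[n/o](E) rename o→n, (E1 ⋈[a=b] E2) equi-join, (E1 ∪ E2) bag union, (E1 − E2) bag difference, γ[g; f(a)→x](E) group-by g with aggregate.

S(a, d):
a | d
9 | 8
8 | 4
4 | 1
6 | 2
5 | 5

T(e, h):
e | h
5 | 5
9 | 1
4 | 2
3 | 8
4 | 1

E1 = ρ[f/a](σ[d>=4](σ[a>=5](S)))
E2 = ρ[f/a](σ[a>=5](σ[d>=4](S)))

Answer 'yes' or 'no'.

E1 stepwise |·|:
  S → 5
  σ[a>=5](S) → 4
  σ[d>=4](σ[a>=5](S)) → 3
  ρ[f/a](σ[d>=4](σ[a>=5](S))) → 3
E2 stepwise |·|:
  S → 5
  σ[d>=4](S) → 3
  σ[a>=5](σ[d>=4](S)) → 3
  ρ[f/a](σ[a>=5](σ[d>=4](S))) → 3

E1 and E2 produce the same multiset:
f | d
5 | 5
8 | 4
9 | 8

yes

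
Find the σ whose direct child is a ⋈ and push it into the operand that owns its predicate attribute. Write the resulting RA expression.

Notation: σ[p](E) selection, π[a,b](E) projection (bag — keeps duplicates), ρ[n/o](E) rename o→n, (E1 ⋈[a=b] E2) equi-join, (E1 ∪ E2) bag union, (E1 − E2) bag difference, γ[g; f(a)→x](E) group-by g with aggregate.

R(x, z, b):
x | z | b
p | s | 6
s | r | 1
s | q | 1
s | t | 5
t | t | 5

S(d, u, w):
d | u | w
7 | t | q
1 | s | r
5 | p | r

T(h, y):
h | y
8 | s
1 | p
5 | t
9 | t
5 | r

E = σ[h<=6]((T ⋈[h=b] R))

σ filters on h, owned by the left side.
E' = (σ[h<=6](T) ⋈[h=b] R)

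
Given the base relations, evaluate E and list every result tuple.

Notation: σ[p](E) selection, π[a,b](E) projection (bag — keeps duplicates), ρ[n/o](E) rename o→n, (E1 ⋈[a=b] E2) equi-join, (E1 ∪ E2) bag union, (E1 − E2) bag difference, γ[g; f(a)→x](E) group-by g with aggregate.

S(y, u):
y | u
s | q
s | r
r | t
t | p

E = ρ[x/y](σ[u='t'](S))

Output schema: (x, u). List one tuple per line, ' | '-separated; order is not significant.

Subexpression sizes:
  S → 4
  σ[u='t'](S) → 1
  ρ[x/y](σ[u='t'](S)) → 1

== RESULT ==
x | u
r | t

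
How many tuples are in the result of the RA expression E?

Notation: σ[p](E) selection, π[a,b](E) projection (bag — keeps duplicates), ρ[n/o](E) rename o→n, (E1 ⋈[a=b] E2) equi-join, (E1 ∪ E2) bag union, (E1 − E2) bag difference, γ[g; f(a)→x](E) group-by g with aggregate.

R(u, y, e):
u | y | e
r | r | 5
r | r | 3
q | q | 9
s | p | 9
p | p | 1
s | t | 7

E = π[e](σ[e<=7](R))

Subexpression sizes:
  R → 6
  σ[e<=7](R) → 4
  π[e](σ[e<=7](R)) → 4

|E| = 4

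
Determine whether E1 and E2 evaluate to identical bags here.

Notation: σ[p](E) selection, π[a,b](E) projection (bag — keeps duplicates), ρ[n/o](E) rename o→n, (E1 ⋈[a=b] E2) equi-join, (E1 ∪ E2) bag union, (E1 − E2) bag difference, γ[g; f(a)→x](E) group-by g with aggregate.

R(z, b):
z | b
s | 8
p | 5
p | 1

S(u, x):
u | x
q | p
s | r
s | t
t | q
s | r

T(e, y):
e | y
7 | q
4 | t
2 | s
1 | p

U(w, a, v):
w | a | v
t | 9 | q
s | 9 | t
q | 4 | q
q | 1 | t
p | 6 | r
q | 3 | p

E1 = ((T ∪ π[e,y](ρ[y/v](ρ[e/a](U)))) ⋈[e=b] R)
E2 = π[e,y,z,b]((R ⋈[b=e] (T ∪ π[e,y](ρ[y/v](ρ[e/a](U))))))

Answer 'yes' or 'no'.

E1 row counts bottom-up:
  T → 4
  U → 6
  ρ[e/a](U) → 6
  ρ[y/v](ρ[e/a](U)) → 6
  π[e,y](ρ[y/v](ρ[e/a](U))) → 6
  (T ∪ π[e,y](ρ[y/v](ρ[e/a](U)))) → 10
  R → 3
  ((T ∪ π[e,y](ρ[y/v](ρ[e/a](U)))) ⋈[e=b] R) → 2
E2 row counts bottom-up:
  R → 3
  T → 4
  U → 6
  ρ[e/a](U) → 6
  ρ[y/v](ρ[e/a](U)) → 6
  π[e,y](ρ[y/v](ρ[e/a](U))) → 6
  (T ∪ π[e,y](ρ[y/v](ρ[e/a](U)))) → 10
  (R ⋈[b=e] (T ∪ π[e,y](ρ[y/v](ρ[e/a](U))))) → 2
  π[e,y,z,b]((R ⋈[b=e] (T ∪ π[e,y](ρ[y/v](ρ[e/a](U)))))) → 2

E1 and E2 produce the same multiset:
e | y | z | b
1 | p | p | 1
1 | t | p | 1

yes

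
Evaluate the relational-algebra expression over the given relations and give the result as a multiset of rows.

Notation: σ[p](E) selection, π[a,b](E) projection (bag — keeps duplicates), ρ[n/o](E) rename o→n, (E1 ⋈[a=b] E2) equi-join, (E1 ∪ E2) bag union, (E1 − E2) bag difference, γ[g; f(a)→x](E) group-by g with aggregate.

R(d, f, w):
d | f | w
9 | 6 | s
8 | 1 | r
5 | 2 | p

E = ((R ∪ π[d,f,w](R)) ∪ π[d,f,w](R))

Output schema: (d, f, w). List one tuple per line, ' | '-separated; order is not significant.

Stepwise |·|:
  R → 3
  R → 3
  π[d,f,w](R) → 3
  (R ∪ π[d,f,w](R)) → 6
  R → 3
  π[d,f,w](R) → 3
  ((R ∪ π[d,f,w](R)) ∪ π[d,f,w](R)) → 9

== RESULT ==
d | f | w
5 | 2 | p
5 | 2 | p
5 | 2 | p
8 | 1 | r
8 | 1 | r
8 | 1 | r
9 | 6 | s
9 | 6 | s
9 | 6 | s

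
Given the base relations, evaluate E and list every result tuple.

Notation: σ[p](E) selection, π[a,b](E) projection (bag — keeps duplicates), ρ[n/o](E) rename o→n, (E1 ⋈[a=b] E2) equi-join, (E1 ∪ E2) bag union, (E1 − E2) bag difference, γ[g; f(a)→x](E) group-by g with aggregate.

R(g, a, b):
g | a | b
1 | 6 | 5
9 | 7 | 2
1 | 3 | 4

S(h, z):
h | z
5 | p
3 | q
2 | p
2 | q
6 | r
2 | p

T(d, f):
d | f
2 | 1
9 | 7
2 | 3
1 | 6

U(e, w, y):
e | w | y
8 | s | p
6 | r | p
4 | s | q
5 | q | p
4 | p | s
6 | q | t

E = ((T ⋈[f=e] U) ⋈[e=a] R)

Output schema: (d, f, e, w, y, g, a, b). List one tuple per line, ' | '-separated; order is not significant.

Per-node cardinality:
  T → 4
  U → 6
  (T ⋈[f=e] U) → 2
  R → 3
  ((T ⋈[f=e] U) ⋈[e=a] R) → 2

== RESULT ==
d | f | e | w | y | g | a | b
1 | 6 | 6 | q | t | 1 | 6 | 5
1 | 6 | 6 | r | p | 1 | 6 | 5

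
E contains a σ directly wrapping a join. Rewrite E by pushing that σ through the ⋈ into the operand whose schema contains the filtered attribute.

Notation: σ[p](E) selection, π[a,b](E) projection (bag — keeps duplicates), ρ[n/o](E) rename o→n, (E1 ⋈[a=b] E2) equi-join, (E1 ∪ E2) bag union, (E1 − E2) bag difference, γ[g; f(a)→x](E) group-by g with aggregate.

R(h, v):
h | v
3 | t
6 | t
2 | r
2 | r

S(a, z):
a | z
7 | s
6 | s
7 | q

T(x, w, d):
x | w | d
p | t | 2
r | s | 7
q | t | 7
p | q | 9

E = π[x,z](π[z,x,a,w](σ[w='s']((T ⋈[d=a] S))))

σ filters on w, owned by the left side.
E' = π[x,z](π[z,x,a,w]((σ[w='s'](T) ⋈[d=a] S)))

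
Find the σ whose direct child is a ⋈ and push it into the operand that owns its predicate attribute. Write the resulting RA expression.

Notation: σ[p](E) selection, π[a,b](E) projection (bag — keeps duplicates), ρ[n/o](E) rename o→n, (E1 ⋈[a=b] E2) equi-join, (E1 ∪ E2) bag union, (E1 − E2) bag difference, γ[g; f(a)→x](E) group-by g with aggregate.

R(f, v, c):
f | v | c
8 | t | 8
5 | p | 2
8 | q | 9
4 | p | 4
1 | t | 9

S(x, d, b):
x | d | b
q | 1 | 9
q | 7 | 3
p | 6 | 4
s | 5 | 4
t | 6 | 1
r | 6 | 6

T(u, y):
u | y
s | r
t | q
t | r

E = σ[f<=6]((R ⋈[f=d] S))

σ filters on f, owned by the left side.
E' = (σ[f<=6](R) ⋈[f=d] S)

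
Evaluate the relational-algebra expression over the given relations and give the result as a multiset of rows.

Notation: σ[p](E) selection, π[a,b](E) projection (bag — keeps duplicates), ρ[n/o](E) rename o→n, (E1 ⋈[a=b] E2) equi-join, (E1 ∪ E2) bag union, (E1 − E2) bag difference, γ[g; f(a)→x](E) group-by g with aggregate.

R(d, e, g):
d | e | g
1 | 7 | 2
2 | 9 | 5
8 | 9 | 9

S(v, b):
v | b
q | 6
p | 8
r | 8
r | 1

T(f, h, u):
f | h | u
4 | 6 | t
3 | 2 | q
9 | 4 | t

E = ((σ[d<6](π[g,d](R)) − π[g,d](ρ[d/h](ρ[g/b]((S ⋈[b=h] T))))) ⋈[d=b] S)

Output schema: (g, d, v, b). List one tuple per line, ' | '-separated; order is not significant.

Subexpression sizes:
  R → 3
  π[g,d](R) → 3
  σ[d<6](π[g,d](R)) → 2
  S → 4
  T → 3
  (S ⋈[b=h] T) → 1
  ρ[g/b]((S ⋈[b=h] T)) → 1
  ρ[d/h](ρ[g/b]((S ⋈[b=h] T))) → 1
  π[g,d](ρ[d/h](ρ[g/b]((S ⋈[b=h] T)))) → 1
  (σ[d<6](π[g,d](R)) − π[g,d](ρ[d/h](ρ[g/b]((S ⋈[b=h] T))))) → 2
  S → 4
  ((σ[d<6](π[g,d](R)) − π[g,d](ρ[d/h](ρ[g/b]((S ⋈[b=h] T))))) ⋈[d=b] S) → 1

== RESULT ==
g | d | v | b
2 | 1 | r | 1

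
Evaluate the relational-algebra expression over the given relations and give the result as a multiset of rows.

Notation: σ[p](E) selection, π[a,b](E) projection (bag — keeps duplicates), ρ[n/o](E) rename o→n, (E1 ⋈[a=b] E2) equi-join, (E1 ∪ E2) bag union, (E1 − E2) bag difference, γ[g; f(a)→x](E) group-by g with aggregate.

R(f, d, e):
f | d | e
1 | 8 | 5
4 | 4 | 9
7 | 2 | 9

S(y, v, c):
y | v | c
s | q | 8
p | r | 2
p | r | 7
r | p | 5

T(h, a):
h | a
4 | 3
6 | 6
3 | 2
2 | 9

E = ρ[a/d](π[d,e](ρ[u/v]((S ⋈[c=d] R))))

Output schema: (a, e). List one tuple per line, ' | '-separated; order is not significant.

Subexpression sizes:
  S → 4
  R → 3
  (S ⋈[c=d] R) → 2
  ρ[u/v]((S ⋈[c=d] R)) → 2
  π[d,e](ρ[u/v]((S ⋈[c=d] R))) → 2
  ρ[a/d](π[d,e](ρ[u/v]((S ⋈[c=d] R)))) → 2

== RESULT ==
a | e
2 | 9
8 | 5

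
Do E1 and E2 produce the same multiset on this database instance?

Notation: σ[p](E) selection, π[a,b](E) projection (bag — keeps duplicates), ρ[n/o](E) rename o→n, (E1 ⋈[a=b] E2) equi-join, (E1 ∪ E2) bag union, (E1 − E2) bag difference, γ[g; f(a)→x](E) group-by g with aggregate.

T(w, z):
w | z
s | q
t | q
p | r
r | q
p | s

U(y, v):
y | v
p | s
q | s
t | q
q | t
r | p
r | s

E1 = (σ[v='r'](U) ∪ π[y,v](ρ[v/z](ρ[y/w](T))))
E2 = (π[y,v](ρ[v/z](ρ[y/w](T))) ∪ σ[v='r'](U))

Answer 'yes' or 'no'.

E1 row counts bottom-up:
  U → 6
  σ[v='r'](U) → 0
  T → 5
  ρ[y/w](T) → 5
  ρ[v/z](ρ[y/w](T)) → 5
  π[y,v](ρ[v/z](ρ[y/w](T))) → 5
  (σ[v='r'](U) ∪ π[y,v](ρ[v/z](ρ[y/w](T)))) → 5
E2 row counts bottom-up:
  T → 5
  ρ[y/w](T) → 5
  ρ[v/z](ρ[y/w](T)) → 5
  π[y,v](ρ[v/z](ρ[y/w](T))) → 5
  U → 6
  σ[v='r'](U) → 0
  (π[y,v](ρ[v/z](ρ[y/w](T))) ∪ σ[v='r'](U)) → 5

E1 and E2 produce the same multiset:
y | v
p | r
p | s
r | q
s | q
t | q

yes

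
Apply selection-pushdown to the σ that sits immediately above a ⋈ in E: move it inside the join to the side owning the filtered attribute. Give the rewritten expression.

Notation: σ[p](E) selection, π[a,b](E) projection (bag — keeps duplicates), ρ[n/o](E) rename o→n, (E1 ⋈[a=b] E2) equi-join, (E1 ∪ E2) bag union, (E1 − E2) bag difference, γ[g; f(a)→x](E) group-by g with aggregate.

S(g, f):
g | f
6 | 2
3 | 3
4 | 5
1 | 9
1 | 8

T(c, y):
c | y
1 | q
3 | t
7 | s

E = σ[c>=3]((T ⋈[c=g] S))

σ filters on c, owned by the left side.
E' = (σ[c>=3](T) ⋈[c=g] S)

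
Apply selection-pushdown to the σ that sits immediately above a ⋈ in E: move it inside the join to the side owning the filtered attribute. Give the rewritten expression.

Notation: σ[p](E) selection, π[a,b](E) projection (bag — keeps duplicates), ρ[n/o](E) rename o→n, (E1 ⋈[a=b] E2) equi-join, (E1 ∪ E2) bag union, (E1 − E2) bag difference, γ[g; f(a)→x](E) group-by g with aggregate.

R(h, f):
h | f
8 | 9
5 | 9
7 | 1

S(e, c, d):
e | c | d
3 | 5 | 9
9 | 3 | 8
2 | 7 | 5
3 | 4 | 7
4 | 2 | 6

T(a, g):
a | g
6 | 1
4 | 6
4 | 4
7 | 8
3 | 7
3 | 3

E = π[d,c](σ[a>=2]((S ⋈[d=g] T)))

σ filters on a, owned by the right side.
E' = π[d,c]((S ⋈[d=g] σ[a>=2](T)))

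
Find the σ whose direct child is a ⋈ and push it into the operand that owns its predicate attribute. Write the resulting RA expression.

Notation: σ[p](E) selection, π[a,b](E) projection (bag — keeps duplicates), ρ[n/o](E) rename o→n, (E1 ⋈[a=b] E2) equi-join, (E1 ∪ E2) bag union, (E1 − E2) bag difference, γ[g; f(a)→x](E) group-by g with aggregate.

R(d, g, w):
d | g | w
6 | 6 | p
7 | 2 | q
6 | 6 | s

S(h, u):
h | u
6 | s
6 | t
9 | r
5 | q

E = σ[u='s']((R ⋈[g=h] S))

σ filters on u, owned by the right side.
E' = (R ⋈[g=h] σ[u='s'](S))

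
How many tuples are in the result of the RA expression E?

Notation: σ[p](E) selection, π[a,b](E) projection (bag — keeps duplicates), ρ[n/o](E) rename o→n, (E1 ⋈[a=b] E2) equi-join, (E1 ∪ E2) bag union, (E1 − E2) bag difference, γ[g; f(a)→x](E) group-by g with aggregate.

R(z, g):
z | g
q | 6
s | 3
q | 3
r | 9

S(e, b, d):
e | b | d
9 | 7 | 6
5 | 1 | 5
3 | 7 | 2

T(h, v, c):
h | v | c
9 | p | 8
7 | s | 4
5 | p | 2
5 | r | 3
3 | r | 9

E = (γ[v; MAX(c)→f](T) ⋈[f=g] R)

Subexpression sizes:
  T → 5
  γ[v; MAX(c)→f](T) → 3
  R → 4
  (γ[v; MAX(c)→f](T) ⋈[f=g] R) → 1

|E| = 1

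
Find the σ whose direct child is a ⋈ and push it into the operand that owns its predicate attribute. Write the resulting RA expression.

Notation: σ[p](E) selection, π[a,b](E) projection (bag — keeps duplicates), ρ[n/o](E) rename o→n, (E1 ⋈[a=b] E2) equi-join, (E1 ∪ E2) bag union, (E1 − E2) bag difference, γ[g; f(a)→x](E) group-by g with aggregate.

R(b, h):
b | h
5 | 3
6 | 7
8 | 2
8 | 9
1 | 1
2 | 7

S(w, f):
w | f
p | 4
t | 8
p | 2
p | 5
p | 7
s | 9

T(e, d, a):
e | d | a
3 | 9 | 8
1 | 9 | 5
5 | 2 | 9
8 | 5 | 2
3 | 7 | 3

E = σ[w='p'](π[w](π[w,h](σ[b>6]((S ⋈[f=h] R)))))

σ filters on b, owned by the right side.
E' = σ[w='p'](π[w](π[w,h]((S ⋈[f=h] σ[b>6](R)))))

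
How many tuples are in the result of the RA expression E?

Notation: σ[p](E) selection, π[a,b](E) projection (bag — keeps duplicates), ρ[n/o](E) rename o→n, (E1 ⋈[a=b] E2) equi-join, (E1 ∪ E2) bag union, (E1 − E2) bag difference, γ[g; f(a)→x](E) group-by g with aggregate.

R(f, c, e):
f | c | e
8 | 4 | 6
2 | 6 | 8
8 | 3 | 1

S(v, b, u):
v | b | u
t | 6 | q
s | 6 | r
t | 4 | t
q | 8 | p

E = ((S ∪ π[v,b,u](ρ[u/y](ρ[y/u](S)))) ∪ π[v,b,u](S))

Stepwise |·|:
  S → 4
  S → 4
  ρ[y/u](S) → 4
  ρ[u/y](ρ[y/u](S)) → 4
  π[v,b,u](ρ[u/y](ρ[y/u](S))) → 4
  (S ∪ π[v,b,u](ρ[u/y](ρ[y/u](S)))) → 8
  S → 4
  π[v,b,u](S) → 4
  ((S ∪ π[v,b,u](ρ[u/y](ρ[y/u](S)))) ∪ π[v,b,u](S)) → 12

|E| = 12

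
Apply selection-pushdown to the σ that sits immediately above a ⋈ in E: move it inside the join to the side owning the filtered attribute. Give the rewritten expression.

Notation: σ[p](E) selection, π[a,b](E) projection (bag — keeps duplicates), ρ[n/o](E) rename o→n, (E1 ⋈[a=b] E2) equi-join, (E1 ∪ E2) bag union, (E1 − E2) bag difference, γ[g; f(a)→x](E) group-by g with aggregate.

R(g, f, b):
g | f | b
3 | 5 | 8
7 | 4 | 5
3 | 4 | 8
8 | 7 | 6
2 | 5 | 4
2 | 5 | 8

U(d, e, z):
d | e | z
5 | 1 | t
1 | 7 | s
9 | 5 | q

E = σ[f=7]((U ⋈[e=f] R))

σ filters on f, owned by the right side.
E' = (U ⋈[e=f] σ[f=7](R))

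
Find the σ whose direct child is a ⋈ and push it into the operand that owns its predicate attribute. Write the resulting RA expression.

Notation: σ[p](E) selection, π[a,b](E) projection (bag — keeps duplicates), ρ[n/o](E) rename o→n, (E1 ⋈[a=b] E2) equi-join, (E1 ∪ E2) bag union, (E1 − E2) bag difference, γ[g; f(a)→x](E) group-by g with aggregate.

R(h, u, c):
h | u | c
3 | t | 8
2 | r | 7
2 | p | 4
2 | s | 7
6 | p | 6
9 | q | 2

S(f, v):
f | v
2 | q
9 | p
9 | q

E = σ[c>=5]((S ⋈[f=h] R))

σ filters on c, owned by the right side.
E' = (S ⋈[f=h] σ[c>=5](R))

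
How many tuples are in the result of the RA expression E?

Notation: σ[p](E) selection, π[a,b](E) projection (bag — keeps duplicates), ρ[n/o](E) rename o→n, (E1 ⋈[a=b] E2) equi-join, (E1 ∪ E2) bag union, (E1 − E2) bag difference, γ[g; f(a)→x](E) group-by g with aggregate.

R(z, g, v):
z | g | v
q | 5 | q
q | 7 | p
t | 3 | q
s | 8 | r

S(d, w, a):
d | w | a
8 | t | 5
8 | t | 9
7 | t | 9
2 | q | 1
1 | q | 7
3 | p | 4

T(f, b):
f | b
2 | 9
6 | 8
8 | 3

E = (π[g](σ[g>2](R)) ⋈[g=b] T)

Subexpression sizes:
  R → 4
  σ[g>2](R) → 4
  π[g](σ[g>2](R)) → 4
  T → 3
  (π[g](σ[g>2](R)) ⋈[g=b] T) → 2

|E| = 2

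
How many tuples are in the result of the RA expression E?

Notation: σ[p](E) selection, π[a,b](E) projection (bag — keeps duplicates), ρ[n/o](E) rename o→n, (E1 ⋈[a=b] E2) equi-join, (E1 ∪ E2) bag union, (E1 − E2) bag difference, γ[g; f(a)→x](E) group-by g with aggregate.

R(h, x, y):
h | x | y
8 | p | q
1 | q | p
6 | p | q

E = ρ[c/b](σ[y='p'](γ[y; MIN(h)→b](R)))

Row counts bottom-up:
  R → 3
  γ[y; MIN(h)→b](R) → 2
  σ[y='p'](γ[y; MIN(h)→b](R)) → 1
  ρ[c/b](σ[y='p'](γ[y; MIN(h)→b](R))) → 1

|E| = 1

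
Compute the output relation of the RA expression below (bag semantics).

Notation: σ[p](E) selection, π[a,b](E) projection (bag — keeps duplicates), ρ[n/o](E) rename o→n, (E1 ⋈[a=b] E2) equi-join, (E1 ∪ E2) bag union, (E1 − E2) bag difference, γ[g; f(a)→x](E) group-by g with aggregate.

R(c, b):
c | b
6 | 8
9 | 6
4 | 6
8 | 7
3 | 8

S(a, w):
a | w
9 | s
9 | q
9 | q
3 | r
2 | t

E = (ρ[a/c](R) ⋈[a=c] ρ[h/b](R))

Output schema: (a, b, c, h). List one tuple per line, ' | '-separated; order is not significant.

Per-node cardinality:
  R → 5
  ρ[a/c](R) → 5
  R → 5
  ρ[h/b](R) → 5
  (ρ[a/c](R) ⋈[a=c] ρ[h/b](R)) → 5

== RESULT ==
a | b | c | h
3 | 8 | 3 | 8
4 | 6 | 4 | 6
6 | 8 | 6 | 8
8 | 7 | 8 | 7
9 | 6 | 9 | 6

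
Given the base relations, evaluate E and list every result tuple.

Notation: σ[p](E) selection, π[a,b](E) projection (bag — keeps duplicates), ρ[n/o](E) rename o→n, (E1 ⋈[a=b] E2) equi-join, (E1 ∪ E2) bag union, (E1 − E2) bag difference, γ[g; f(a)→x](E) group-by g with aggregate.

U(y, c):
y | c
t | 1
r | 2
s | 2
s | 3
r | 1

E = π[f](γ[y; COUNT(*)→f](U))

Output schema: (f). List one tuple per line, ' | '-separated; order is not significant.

Row counts bottom-up:
  U → 5
  γ[y; COUNT(*)→f](U) → 3
  π[f](γ[y; COUNT(*)→f](U)) → 3

== RESULT ==
f
1
2
2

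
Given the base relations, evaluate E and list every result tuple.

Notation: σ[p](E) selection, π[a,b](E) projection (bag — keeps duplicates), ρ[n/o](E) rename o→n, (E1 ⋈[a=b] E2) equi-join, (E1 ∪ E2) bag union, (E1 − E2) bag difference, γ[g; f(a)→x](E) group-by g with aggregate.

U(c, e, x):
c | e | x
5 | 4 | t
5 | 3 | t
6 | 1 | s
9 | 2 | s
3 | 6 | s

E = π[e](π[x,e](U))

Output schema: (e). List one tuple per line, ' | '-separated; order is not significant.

Stepwise |·|:
  U → 5
  π[x,e](U) → 5
  π[e](π[x,e](U)) → 5

== RESULT ==
e
1
2
3
4
6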